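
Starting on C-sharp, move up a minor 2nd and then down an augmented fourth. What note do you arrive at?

A minor second up from C# is D (letter D, 1 semitone up).
An augmented fourth down from D is Ab (letter A, 6 semitones down).

Ab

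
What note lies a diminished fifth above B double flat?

Fbb

B up a perfect fifth is F#, so the target letter is F.
From Bbb, a diminished fifth is 6 semitones up: Fbb.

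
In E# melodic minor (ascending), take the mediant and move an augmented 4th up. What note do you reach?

C##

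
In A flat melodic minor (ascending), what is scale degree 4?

Db

The Ab melodic minor (ascending) scale runs Ab Bb Cb Db Eb F G.
Degree 4 is Db.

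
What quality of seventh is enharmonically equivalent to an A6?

minor

An augmented sixth spans 10 semitones.
A seventh spanning 10 semitones is minor (the major seventh is 11).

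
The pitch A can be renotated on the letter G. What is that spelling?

Plain G sits 2 semitones below A, so on the letter G the same pitch needs a double sharp: G##.

G##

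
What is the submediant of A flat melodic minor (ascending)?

F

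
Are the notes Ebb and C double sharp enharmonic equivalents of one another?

Yes

Ebb is pitch class 2; C## is pitch class 2.
All spellings map to pitch class 2, so they are enharmonically equivalent.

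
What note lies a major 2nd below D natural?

D down a major second is C, so the target letter is C.
From D, a major second is 2 semitones down: C.

C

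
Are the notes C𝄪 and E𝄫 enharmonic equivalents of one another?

Yes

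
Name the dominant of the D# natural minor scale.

A#

The D# natural minor scale runs D# E# F# G# A# B C#.
Degree 5 is A#.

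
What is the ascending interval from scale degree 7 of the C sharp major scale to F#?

Scale degree 7 of C# major is B#.
B# up to F#: letters B→F make it a fifth; 6 semitones makes it diminished.

diminished fifth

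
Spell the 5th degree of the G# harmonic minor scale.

D#

Degree 5 takes the letter 4 steps above G, which is D.
In harmonic minor, degree 5 sits 7 semitones above the tonic. G# + 7 semitones is pitch class 3, spelled on D as D#.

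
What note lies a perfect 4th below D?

A fourth below D lands on the letter A.
A perfect fourth spans 5 semitones, so D moves to pitch class 9. On the letter A that is A.

A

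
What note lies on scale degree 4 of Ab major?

Degree 4 takes the letter 3 steps above A, which is D.
In major, degree 4 sits 5 semitones above the tonic. Ab + 5 semitones is pitch class 1, spelled on D as Db.

Db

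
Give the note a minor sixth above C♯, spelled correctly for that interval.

A

C up a major sixth is A, so the target letter is A.
From C#, a minor sixth is 8 semitones up: A.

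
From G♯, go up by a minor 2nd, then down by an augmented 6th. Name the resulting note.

A minor second up from G# is A (letter A, 1 semitone up).
An augmented sixth down from A is Cb (letter C, 10 semitones down).

Cb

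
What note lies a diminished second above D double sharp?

D up a major second is E, so the target letter is E.
From D##, a diminished second is 0 semitones up: E.

E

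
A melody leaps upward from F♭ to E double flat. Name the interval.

Counting letters F–G–A–B–C–D–E gives a seventh.
Fb→Ebb = 10 semitones, 1 narrower than the major seventh (11), so minor.

minor seventh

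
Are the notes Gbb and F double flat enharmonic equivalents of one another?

No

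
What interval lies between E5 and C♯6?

The letter names run E→C, a span of 5 letter steps, so the interval is some kind of sixth.
E to C# is 9 semitones. A major sixth is 9, so 9 makes it major.

major sixth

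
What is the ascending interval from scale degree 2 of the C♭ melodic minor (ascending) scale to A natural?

augmented fifth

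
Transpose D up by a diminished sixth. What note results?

Bbb

A sixth above D lands on the letter B.
A diminished sixth spans 7 semitones, so D moves to pitch class 9. On the letter B that is Bbb.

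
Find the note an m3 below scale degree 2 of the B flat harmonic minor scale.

A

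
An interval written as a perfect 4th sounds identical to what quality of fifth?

doubly diminished

A perfect fourth spans 5 semitones.
A fifth spanning 5 semitones is doubly diminished (the perfect fifth is 7).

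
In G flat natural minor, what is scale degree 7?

Fb

Degree 7 takes the letter 6 steps above G, which is F.
In natural minor, degree 7 sits 10 semitones above the tonic. Gb + 10 semitones is pitch class 4, spelled on F as Fb.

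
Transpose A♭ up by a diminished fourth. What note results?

Dbb

A fourth above A lands on the letter D.
A diminished fourth spans 4 semitones, so Ab moves to pitch class 0. On the letter D that is Dbb.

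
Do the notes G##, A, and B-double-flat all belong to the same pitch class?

G## = pitch class 9 and A = pitch class 9 and Bbb = pitch class 9 — the same pitch class, so they are enharmonic equivalents.

Yes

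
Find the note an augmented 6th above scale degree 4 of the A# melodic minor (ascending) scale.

Scale degree 4 of A# melodic minor (ascending) is D#.
An augmented sixth (10 semitones) above D# lands on the letter B, giving B##.

B##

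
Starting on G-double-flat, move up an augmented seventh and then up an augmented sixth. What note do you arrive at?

D#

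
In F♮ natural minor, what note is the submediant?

The F natural minor scale runs F G Ab Bb C Db Eb.
Degree 6 is Db.

Db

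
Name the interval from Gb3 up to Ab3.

major second

Counting letters G–A gives a second.
Gb→Ab = 2 semitones, exactly the major second.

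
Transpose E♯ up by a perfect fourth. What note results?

E up a perfect fourth is A, so the target letter is A.
From E#, a perfect fourth is 5 semitones up: A#.

A#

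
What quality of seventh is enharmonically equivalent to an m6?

A minor sixth spans 8 semitones.
A seventh spanning 8 semitones is doubly diminished (the major seventh is 11).

doubly diminished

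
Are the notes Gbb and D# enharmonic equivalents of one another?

No

Gbb is pitch class 5; D# is pitch class 3.
The pitch classes differ (5 vs. 3), so they are not enharmonic equivalents.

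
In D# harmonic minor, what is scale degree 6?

The D# harmonic minor scale runs D# E# F# G# A# B C##.
Degree 6 is B.

B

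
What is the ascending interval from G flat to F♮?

Counting letters G–A–B–C–D–E–F gives a seventh.
Gb→F = 11 semitones, exactly the major seventh.

major seventh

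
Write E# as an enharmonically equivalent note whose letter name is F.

F

E# is pitch class 5. The letter F alone is pitch class 5.
Pitch class 5 on F needs no accidental: F.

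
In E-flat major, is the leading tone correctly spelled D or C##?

D

Each scale degree takes a distinct letter name. Degree 7 of a scale on E must use the letter D.
D and C## are enharmonically the same pitch, but only D uses the letter D, so it is the correct spelling here.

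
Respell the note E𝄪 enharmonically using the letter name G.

E## is pitch class 6. The letter G alone is pitch class 7.
To reach pitch class 6 from G requires an offset of -1 semitone, i.e. flat: Gb.

Gb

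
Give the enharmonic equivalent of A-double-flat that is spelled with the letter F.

F##

Abb is pitch class 7. The letter F alone is pitch class 5.
To reach pitch class 7 from F requires an offset of +2 semitones, i.e. double sharp: F##.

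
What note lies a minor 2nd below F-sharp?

E#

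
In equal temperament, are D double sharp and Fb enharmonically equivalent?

D## is pitch class 4; Fb is pitch class 4.
All spellings map to pitch class 4, so they are enharmonically equivalent.

Yes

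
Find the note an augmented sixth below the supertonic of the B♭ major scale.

Ebb

The supertonic of Bb major is C.
An augmented sixth (10 semitones) below C lands on the letter E, giving Ebb.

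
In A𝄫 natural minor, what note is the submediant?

Fbb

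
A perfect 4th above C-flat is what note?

Fb

A fourth above C lands on the letter F.
A perfect fourth spans 5 semitones, so Cb moves to pitch class 4. On the letter F that is Fb.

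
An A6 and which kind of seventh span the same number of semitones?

An augmented sixth spans 10 semitones.
A seventh spanning 10 semitones is minor (the major seventh is 11).

minor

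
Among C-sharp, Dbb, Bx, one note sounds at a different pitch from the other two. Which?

Dbb

In 12-tone equal temperament, enharmonic equivalents share a pitch class. C# is pitch class 1; Dbb is pitch class 0; B## is pitch class 1.
C# and B## share pitch class 1, while Dbb is pitch class 0.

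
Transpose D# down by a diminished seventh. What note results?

A seventh below D lands on the letter E.
A diminished seventh spans 9 semitones, so D# moves to pitch class 6. On the letter E that is E##.

E##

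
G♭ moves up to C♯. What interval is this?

Counting letters G–A–B–C gives a fourth.
Gb→C# = 7 semitones, 2 wider than the perfect fourth (5), so doubly augmented.

doubly augmented fourth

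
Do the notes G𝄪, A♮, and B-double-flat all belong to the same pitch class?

Yes

G## is pitch class 9; A is pitch class 9; Bbb is pitch class 9.
All spellings map to pitch class 9, so they are enharmonically equivalent.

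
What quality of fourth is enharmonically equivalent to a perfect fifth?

doubly augmented

A perfect fifth spans 7 semitones.
A fourth spanning 7 semitones is doubly augmented (the perfect fourth is 5).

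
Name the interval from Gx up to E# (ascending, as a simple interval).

Counting letters G–A–B–C–D–E gives a sixth.
G##→E# = 8 semitones, 1 narrower than the major sixth (9), so minor.

minor sixth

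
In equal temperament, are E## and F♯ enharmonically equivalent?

Yes

E## = pitch class 6 and F# = pitch class 6 — the same pitch class, so they are enharmonic equivalents.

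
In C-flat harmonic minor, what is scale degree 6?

Abb

The Cb harmonic minor scale runs Cb Db Ebb Fb Gb Abb Bb.
Degree 6 is Abb.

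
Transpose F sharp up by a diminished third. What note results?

Ab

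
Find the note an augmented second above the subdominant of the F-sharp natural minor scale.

The subdominant of F# natural minor is B.
An augmented second (3 semitones) above B lands on the letter C, giving C##.

C##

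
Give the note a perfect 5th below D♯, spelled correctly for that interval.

G#

D down a perfect fifth is G, so the target letter is G.
From D#, a perfect fifth is 7 semitones down: G#.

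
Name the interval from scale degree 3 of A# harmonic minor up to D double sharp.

Scale degree 3 of A# harmonic minor is C#.
C# up to D##: letters C→D make it a second; 3 semitones makes it augmented.

augmented second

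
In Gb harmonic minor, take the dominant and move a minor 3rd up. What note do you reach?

The dominant of Gb harmonic minor is Db.
A minor third (3 semitones) above Db lands on the letter F, giving Fb.

Fb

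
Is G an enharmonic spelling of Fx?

Yes

G is pitch class 7; F## is pitch class 7.
All spellings map to pitch class 7, so they are enharmonically equivalent.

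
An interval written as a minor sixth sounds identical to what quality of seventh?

doubly diminished

A minor sixth spans 8 semitones.
A seventh spanning 8 semitones is doubly diminished (the major seventh is 11).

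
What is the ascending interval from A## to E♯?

diminished fifth

The letter names run A→E, a span of 4 letter steps, so the interval is some kind of fifth.
A## to E# is 6 semitones. A perfect fifth is 7, so 6 makes it diminished.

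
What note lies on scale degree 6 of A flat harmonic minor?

The Ab harmonic minor scale runs Ab Bb Cb Db Eb Fb G.
Degree 6 is Fb.

Fb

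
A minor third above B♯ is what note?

A third above B lands on the letter D.
A minor third spans 3 semitones, so B# moves to pitch class 3. On the letter D that is D#.

D#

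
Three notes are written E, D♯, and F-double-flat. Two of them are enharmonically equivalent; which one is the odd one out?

E

In 12-tone equal temperament, enharmonic equivalents share a pitch class. E is pitch class 4; D# is pitch class 3; Fbb is pitch class 3.
D# and Fbb share pitch class 3, while E is pitch class 4.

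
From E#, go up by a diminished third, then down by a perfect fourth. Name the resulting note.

A diminished third up from E# is G (letter G, 2 semitones up).
A perfect fourth down from G is D (letter D, 5 semitones down).

D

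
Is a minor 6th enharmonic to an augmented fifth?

Yes

A minor sixth spans 8 semitones; an augmented fifth spans 8.
They are enharmonically equivalent.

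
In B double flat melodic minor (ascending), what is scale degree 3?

Degree 3 takes the letter 2 steps above B, which is D.
In melodic minor (ascending), degree 3 sits 3 semitones above the tonic. Bbb + 3 semitones is pitch class 0, spelled on D as Dbb.

Dbb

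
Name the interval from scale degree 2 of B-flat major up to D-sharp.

augmented second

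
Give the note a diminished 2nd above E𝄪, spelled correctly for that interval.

F#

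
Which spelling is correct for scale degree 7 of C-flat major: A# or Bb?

Each scale degree takes a distinct letter name. Degree 7 of a scale on C must use the letter B.
Bb and A# are enharmonically the same pitch, but only Bb uses the letter B, so it is the correct spelling here.

Bb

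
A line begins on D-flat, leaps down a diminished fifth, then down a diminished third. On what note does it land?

E#

A diminished fifth down from Db is G (letter G, 6 semitones down).
A diminished third down from G is E# (letter E, 2 semitones down).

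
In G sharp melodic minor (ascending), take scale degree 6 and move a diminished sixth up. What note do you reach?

Scale degree 6 of G# melodic minor (ascending) is E#.
A diminished sixth (7 semitones) above E# lands on the letter C, giving C.

C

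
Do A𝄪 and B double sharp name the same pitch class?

No

A## is pitch class 11; B## is pitch class 1.
The pitch classes differ (11 vs. 1), so they are not enharmonic equivalents.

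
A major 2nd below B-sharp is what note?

A second below B lands on the letter A.
A major second spans 2 semitones, so B# moves to pitch class 10. On the letter A that is A#.

A#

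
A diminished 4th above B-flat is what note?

A fourth above B lands on the letter E.
A diminished fourth spans 4 semitones, so Bb moves to pitch class 2. On the letter E that is Ebb.

Ebb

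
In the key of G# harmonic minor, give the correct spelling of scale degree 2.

A#

The G# harmonic minor scale runs G# A# B C# D# E F##.
Degree 2 is A#.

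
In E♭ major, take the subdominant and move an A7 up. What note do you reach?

G#

The subdominant of Eb major is Ab.
An augmented seventh (12 semitones) above Ab lands on the letter G, giving G#.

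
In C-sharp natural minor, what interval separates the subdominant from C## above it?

augmented fifth

The subdominant of C# natural minor is F#.
F# up to C##: letters F→C make it a fifth; 8 semitones makes it augmented.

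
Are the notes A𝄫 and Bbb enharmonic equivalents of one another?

Abb is pitch class 7; Bbb is pitch class 9.
The pitch classes differ (7 vs. 9), so they are not enharmonic equivalents.

No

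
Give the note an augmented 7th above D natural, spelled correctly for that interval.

C##

D up a major seventh is C#, so the target letter is C.
From D, an augmented seventh is 12 semitones up: C##.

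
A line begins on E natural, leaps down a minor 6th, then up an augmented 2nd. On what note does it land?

A##

A minor sixth down from E is G# (letter G, 8 semitones down).
An augmented second up from G# is A## (letter A, 3 semitones up).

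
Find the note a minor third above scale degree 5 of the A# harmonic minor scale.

G#

Scale degree 5 of A# harmonic minor is E#.
A minor third (3 semitones) above E# lands on the letter G, giving G#.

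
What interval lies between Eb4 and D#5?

Counting letters E–F–G–A–B–C–D gives a seventh.
Eb→D# = 12 semitones, 1 wider than the major seventh (11), so augmented.

augmented seventh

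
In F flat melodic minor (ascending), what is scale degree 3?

The Fb melodic minor (ascending) scale runs Fb Gb Abb Bbb Cb Db Eb.
Degree 3 is Abb.

Abb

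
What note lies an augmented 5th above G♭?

D

A fifth above G lands on the letter D.
An augmented fifth spans 8 semitones, so Gb moves to pitch class 2. On the letter D that is D.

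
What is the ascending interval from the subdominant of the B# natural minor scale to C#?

minor sixth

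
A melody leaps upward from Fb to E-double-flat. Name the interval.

minor seventh

Counting letters F–G–A–B–C–D–E gives a seventh.
Fb→Ebb = 10 semitones, 1 narrower than the major seventh (11), so minor.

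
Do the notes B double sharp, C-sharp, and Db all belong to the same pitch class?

Yes

B## is pitch class 1; C# is pitch class 1; Db is pitch class 1.
All spellings map to pitch class 1, so they are enharmonically equivalent.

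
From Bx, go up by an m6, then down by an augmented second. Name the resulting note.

F#

A minor sixth up from B## is G## (letter G, 8 semitones up).
An augmented second down from G## is F# (letter F, 3 semitones down).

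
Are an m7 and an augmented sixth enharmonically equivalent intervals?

Yes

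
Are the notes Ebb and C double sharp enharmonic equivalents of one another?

Ebb = pitch class 2 and C## = pitch class 2 — the same pitch class, so they are enharmonic equivalents.

Yes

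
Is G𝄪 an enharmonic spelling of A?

G## is pitch class 9; A is pitch class 9.
All spellings map to pitch class 9, so they are enharmonically equivalent.

Yes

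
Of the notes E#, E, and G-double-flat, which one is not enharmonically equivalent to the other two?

E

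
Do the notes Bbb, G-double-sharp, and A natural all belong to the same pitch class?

Yes

Bbb = pitch class 9 and G## = pitch class 9 and A = pitch class 9 — the same pitch class, so they are enharmonic equivalents.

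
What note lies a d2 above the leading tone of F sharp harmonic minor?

The leading tone of F# harmonic minor is E#.
A diminished second (0 semitones) above E# lands on the letter F, giving F.

F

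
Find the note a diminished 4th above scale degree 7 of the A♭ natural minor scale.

Cbb

Scale degree 7 of Ab natural minor is Gb.
A diminished fourth (4 semitones) above Gb lands on the letter C, giving Cbb.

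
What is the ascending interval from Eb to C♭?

minor sixth

Counting letters E–F–G–A–B–C gives a sixth.
Eb→Cb = 8 semitones, 1 narrower than the major sixth (9), so minor.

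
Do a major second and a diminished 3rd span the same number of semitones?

Yes

A major second spans 2 semitones; a diminished third spans 2.
They are enharmonically equivalent.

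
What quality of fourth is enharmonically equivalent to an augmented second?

An augmented second spans 3 semitones.
A fourth spanning 3 semitones is doubly diminished (the perfect fourth is 5).

doubly diminished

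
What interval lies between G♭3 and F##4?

doubly augmented seventh

The letter names run G→F, a span of 6 letter steps, so the interval is some kind of seventh.
Gb to F## is 13 semitones. A major seventh is 11, so 13 makes it doubly augmented.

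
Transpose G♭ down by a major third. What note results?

Ebb

G down a major third is Eb, so the target letter is E.
From Gb, a major third is 4 semitones down: Ebb.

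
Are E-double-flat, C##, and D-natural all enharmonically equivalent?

Ebb is pitch class 2; C## is pitch class 2; D is pitch class 2.
All spellings map to pitch class 2, so they are enharmonically equivalent.

Yes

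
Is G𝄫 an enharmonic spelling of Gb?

No

Gbb is pitch class 5; Gb is pitch class 6.
The pitch classes differ (5 vs. 6), so they are not enharmonic equivalents.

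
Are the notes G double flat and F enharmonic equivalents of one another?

Gbb is pitch class 5; F is pitch class 5.
All spellings map to pitch class 5, so they are enharmonically equivalent.

Yes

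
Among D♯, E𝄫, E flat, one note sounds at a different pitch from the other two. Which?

In 12-tone equal temperament, enharmonic equivalents share a pitch class. D# is pitch class 3; Ebb is pitch class 2; Eb is pitch class 3.
D# and Eb share pitch class 3, while Ebb is pitch class 2.

Ebb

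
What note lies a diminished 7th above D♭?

A seventh above D lands on the letter C.
A diminished seventh spans 9 semitones, so Db moves to pitch class 10. On the letter C that is Cbb.

Cbb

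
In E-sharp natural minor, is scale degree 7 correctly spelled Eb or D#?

D#

Each scale degree takes a distinct letter name. Degree 7 of a scale on E must use the letter D.
D# and Eb are enharmonically the same pitch, but only D# uses the letter D, so it is the correct spelling here.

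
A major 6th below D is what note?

A sixth below D lands on the letter F.
A major sixth spans 9 semitones, so D moves to pitch class 5. On the letter F that is F.

F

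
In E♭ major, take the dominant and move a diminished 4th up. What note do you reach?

The dominant of Eb major is Bb.
A diminished fourth (4 semitones) above Bb lands on the letter E, giving Ebb.

Ebb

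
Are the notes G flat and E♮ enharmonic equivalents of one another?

Two spellings are enharmonically equivalent only if they share a pitch class.
Here Gb → 6, E → 4; 4 ≠ 6, so they are not.

No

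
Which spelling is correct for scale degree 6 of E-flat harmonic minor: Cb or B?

Each scale degree takes a distinct letter name. Degree 6 of a scale on E must use the letter C.
Cb and B are enharmonically the same pitch, but only Cb uses the letter C, so it is the correct spelling here.

Cb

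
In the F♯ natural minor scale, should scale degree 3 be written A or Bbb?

Each scale degree takes a distinct letter name. Degree 3 of a scale on F must use the letter A.
A and Bbb are enharmonically the same pitch, but only A uses the letter A, so it is the correct spelling here.

A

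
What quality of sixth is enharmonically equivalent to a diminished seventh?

A diminished seventh spans 9 semitones.
A sixth spanning 9 semitones is major (the major sixth is 9).

major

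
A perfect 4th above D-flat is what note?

A fourth above D lands on the letter G.
A perfect fourth spans 5 semitones, so Db moves to pitch class 6. On the letter G that is Gb.

Gb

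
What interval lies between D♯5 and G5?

diminished fourth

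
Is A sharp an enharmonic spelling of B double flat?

No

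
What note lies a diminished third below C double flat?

Ab

C down a major third is Ab, so the target letter is A.
From Cbb, a diminished third is 2 semitones down: Ab.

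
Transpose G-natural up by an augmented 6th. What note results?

G up a major sixth is E, so the target letter is E.
From G, an augmented sixth is 10 semitones up: E#.

E#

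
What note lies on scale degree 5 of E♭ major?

Bb

The Eb major scale runs Eb F G Ab Bb C D.
Degree 5 is Bb.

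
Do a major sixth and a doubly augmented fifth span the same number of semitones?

A major sixth spans 9 semitones; a doubly augmented fifth spans 9.
They are enharmonically equivalent.

Yes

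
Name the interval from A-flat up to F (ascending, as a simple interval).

major sixth

The letter names run A→F, a span of 5 letter steps, so the interval is some kind of sixth.
Ab to F is 9 semitones. A major sixth is 9, so 9 makes it major.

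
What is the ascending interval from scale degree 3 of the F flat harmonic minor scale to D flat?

augmented fourth

Scale degree 3 of Fb harmonic minor is Abb.
Abb up to Db: letters A→D make it a fourth; 6 semitones makes it augmented.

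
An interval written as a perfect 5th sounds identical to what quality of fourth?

A perfect fifth spans 7 semitones.
A fourth spanning 7 semitones is doubly augmented (the perfect fourth is 5).

doubly augmented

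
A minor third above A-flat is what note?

Cb

A up a major third is C#, so the target letter is C.
From Ab, a minor third is 3 semitones up: Cb.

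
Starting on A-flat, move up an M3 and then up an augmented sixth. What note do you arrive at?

A#

A major third up from Ab is C (letter C, 4 semitones up).
An augmented sixth up from C is A# (letter A, 10 semitones up).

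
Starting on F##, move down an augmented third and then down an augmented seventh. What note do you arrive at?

An augmented third down from F## is D (letter D, 5 semitones down).
An augmented seventh down from D is Ebb (letter E, 12 semitones down).

Ebb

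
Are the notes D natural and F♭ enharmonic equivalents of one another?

D is pitch class 2; Fb is pitch class 4.
The pitch classes differ (2 vs. 4), so they are not enharmonic equivalents.

No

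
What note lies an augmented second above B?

C##

A second above B lands on the letter C.
An augmented second spans 3 semitones, so B moves to pitch class 2. On the letter C that is C##.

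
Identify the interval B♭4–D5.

The letter names run B→D, a span of 2 letter steps, so the interval is some kind of third.
Bb to D is 4 semitones. A major third is 4, so 4 makes it major.

major third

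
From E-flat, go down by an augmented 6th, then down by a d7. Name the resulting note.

Ab

An augmented sixth down from Eb is Gbb (letter G, 10 semitones down).
A diminished seventh down from Gbb is Ab (letter A, 9 semitones down).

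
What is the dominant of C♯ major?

The C# major scale runs C# D# E# F# G# A# B#.
Degree 5 is G#.

G#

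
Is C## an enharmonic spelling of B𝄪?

C## is pitch class 2; B## is pitch class 1.
The pitch classes differ (2 vs. 1), so they are not enharmonic equivalents.

No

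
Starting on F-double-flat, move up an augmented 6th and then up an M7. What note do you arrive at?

An augmented sixth up from Fbb is Db (letter D, 10 semitones up).
A major seventh up from Db is C (letter C, 11 semitones up).

C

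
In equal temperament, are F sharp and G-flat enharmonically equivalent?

Yes

F# = pitch class 6 and Gb = pitch class 6 — the same pitch class, so they are enharmonic equivalents.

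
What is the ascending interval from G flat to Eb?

major sixth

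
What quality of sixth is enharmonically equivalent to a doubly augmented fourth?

diminished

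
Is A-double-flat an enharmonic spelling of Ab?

Two spellings are enharmonically equivalent only if they share a pitch class.
Here Abb → 7, Ab → 8; 7 ≠ 8, so they are not.

No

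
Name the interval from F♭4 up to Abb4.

Counting letters F–G–A gives a third.
Fb→Abb = 3 semitones, 1 narrower than the major third (4), so minor.

minor third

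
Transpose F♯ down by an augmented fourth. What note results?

C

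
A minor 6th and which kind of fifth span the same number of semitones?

A minor sixth spans 8 semitones.
A fifth spanning 8 semitones is augmented (the perfect fifth is 7).

augmented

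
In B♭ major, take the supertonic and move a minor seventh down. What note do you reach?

The supertonic of Bb major is C.
A minor seventh (10 semitones) below C lands on the letter D, giving D.

D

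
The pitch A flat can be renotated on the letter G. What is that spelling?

G#

Ab is pitch class 8. The letter G alone is pitch class 7.
To reach pitch class 8 from G requires an offset of +1 semitone, i.e. sharp: G#.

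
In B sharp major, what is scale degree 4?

E#

The B# major scale runs B# C## D## E# F## G## A##.
Degree 4 is E#.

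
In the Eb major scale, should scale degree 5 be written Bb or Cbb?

Bb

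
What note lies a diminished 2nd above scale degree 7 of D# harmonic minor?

Scale degree 7 of D# harmonic minor is C##.
A diminished second (0 semitones) above C## lands on the letter D, giving D.

D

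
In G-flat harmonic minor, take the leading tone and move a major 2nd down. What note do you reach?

The leading tone of Gb harmonic minor is F.
A major second (2 semitones) below F lands on the letter E, giving Eb.

Eb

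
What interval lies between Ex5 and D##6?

The letter names run E→D, a span of 6 letter steps, so the interval is some kind of seventh.
E## to D## is 10 semitones. A major seventh is 11, so 10 makes it minor.

minor seventh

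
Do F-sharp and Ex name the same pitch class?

F# is pitch class 6; E## is pitch class 6.
All spellings map to pitch class 6, so they are enharmonically equivalent.

Yes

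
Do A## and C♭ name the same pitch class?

A## = pitch class 11 and Cb = pitch class 11 — the same pitch class, so they are enharmonic equivalents.

Yes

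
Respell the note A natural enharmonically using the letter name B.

Plain B sits 2 semitones above A, so on the letter B the same pitch needs a double flat: Bbb.

Bbb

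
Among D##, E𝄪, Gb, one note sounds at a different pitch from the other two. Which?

In 12-tone equal temperament, enharmonic equivalents share a pitch class. D## is pitch class 4; E## is pitch class 6; Gb is pitch class 6.
E## and Gb share pitch class 6, while D## is pitch class 4.

D##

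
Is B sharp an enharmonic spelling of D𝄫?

B# = pitch class 0 and Dbb = pitch class 0 — the same pitch class, so they are enharmonic equivalents.

Yes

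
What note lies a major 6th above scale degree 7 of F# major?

C##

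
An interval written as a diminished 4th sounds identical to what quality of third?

major

A diminished fourth spans 4 semitones.
A third spanning 4 semitones is major (the major third is 4).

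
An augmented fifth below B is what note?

B down a perfect fifth is E, so the target letter is E.
From B, an augmented fifth is 8 semitones down: Eb.

Eb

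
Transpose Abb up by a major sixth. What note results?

A sixth above A lands on the letter F.
A major sixth spans 9 semitones, so Abb moves to pitch class 4. On the letter F that is Fb.

Fb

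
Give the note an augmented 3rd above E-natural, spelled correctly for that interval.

E up a major third is G#, so the target letter is G.
From E, an augmented third is 5 semitones up: G##.

G##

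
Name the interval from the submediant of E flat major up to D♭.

minor second

The submediant of Eb major is C.
C up to Db: letters C→D make it a second; 1 semitone makes it minor.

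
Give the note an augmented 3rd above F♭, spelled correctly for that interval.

A

F up a major third is A, so the target letter is A.
From Fb, an augmented third is 5 semitones up: A.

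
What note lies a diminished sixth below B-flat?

A sixth below B lands on the letter D.
A diminished sixth spans 7 semitones, so Bb moves to pitch class 3. On the letter D that is D#.

D#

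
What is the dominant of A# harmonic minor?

E#

Degree 5 takes the letter 4 steps above A, which is E.
In harmonic minor, degree 5 sits 7 semitones above the tonic. A# + 7 semitones is pitch class 5, spelled on E as E#.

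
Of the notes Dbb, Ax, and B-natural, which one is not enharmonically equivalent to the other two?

In 12-tone equal temperament, enharmonic equivalents share a pitch class. Dbb is pitch class 0; A## is pitch class 11; B is pitch class 11.
A## and B share pitch class 11, while Dbb is pitch class 0.

Dbb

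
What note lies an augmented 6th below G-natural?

G down a major sixth is Bb, so the target letter is B.
From G, an augmented sixth is 10 semitones down: Bbb.

Bbb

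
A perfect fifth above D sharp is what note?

D up a perfect fifth is A, so the target letter is A.
From D#, a perfect fifth is 7 semitones up: A#.

A#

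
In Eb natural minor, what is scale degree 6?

Degree 6 takes the letter 5 steps above E, which is C.
In natural minor, degree 6 sits 8 semitones above the tonic. Eb + 8 semitones is pitch class 11, spelled on C as Cb.

Cb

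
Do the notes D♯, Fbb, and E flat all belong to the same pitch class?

D# is pitch class 3; Fbb is pitch class 3; Eb is pitch class 3.
All spellings map to pitch class 3, so they are enharmonically equivalent.

Yes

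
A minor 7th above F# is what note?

F up a major seventh is E, so the target letter is E.
From F#, a minor seventh is 10 semitones up: E.

E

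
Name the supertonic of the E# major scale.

F##

Degree 2 takes the letter 1 step above E, which is F.
In major, degree 2 sits 2 semitones above the tonic. E# + 2 semitones is pitch class 7, spelled on F as F##.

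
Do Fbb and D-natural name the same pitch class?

Two spellings are enharmonically equivalent only if they share a pitch class.
Here Fbb → 3, D → 2; 2 ≠ 3, so they are not.

No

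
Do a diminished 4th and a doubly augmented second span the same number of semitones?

A diminished fourth spans 4 semitones; a doubly augmented second spans 4.
They are enharmonically equivalent.

Yes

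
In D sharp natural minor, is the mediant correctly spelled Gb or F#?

F#

Each scale degree takes a distinct letter name. Degree 3 of a scale on D must use the letter F.
F# and Gb are enharmonically the same pitch, but only F# uses the letter F, so it is the correct spelling here.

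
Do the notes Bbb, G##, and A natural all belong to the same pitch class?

Bbb = pitch class 9 and G## = pitch class 9 and A = pitch class 9 — the same pitch class, so they are enharmonic equivalents.

Yes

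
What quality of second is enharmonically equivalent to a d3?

A diminished third spans 2 semitones.
A second spanning 2 semitones is major (the major second is 2).

major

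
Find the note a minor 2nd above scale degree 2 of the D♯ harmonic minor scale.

F#

Scale degree 2 of D# harmonic minor is E#.
A minor second (1 semitone) above E# lands on the letter F, giving F#.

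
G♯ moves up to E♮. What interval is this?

minor sixth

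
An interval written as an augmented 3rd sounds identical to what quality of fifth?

doubly diminished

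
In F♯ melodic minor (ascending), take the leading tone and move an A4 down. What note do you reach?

B

The leading tone of F# melodic minor (ascending) is E#.
An augmented fourth (6 semitones) below E# lands on the letter B, giving B.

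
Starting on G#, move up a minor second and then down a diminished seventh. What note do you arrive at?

A minor second up from G# is A (letter A, 1 semitone up).
A diminished seventh down from A is B# (letter B, 9 semitones down).

B#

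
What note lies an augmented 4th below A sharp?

A fourth below A lands on the letter E.
An augmented fourth spans 6 semitones, so A# moves to pitch class 4. On the letter E that is E.

E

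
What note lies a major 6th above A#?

F##

A up a major sixth is F#, so the target letter is F.
From A#, a major sixth is 9 semitones up: F##.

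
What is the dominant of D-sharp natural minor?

A#

Degree 5 takes the letter 4 steps above D, which is A.
In natural minor, degree 5 sits 7 semitones above the tonic. D# + 7 semitones is pitch class 10, spelled on A as A#.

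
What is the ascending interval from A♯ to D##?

Counting letters A–B–C–D gives a fourth.
A#→D## = 6 semitones, 1 wider than the perfect fourth (5), so augmented.

augmented fourth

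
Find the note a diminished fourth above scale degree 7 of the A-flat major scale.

Cb

Scale degree 7 of Ab major is G.
A diminished fourth (4 semitones) above G lands on the letter C, giving Cb.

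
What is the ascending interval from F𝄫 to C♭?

augmented fifth

The letter names run F→C, a span of 4 letter steps, so the interval is some kind of fifth.
Fbb to Cb is 8 semitones. A perfect fifth is 7, so 8 makes it augmented.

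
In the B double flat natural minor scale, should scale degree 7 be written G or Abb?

Abb

Each scale degree takes a distinct letter name. Degree 7 of a scale on B must use the letter A.
Abb and G are enharmonically the same pitch, but only Abb uses the letter A, so it is the correct spelling here.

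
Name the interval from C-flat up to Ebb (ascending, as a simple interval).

Counting letters C–D–E gives a third.
Cb→Ebb = 3 semitones, 1 narrower than the major third (4), so minor.

minor third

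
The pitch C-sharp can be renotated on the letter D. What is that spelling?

C# is pitch class 1. The letter D alone is pitch class 2.
To reach pitch class 1 from D requires an offset of -1 semitone, i.e. flat: Db.

Db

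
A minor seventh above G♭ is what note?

A seventh above G lands on the letter F.
A minor seventh spans 10 semitones, so Gb moves to pitch class 4. On the letter F that is Fb.

Fb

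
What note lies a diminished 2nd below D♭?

D down a major second is C, so the target letter is C.
From Db, a diminished second is 0 semitones down: C#.

C#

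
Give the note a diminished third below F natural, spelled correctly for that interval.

D#

F down a major third is Db, so the target letter is D.
From F, a diminished third is 2 semitones down: D#.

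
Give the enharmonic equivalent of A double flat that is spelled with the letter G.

G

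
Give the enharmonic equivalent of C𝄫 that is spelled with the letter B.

Bb

Cbb is pitch class 10. The letter B alone is pitch class 11.
To reach pitch class 10 from B requires an offset of -1 semitone, i.e. flat: Bb.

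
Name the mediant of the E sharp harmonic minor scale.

G#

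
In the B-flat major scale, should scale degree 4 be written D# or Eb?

Eb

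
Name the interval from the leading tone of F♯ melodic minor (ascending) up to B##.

The leading tone of F# melodic minor (ascending) is E#.
E# up to B##: letters E→B make it a fifth; 8 semitones makes it augmented.

augmented fifth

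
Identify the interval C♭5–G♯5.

Counting letters C–D–E–F–G gives a fifth.
Cb→G# = 9 semitones, 2 wider than the perfect fifth (7), so doubly augmented.

doubly augmented fifth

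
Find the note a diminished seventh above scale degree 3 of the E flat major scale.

Fb

Scale degree 3 of Eb major is G.
A diminished seventh (9 semitones) above G lands on the letter F, giving Fb.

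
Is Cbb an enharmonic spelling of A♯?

Yes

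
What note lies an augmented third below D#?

D down a major third is Bb, so the target letter is B.
From D#, an augmented third is 5 semitones down: Bb.

Bb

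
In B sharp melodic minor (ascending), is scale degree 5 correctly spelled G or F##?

F##

Each scale degree takes a distinct letter name. Degree 5 of a scale on B must use the letter F.
F## and G are enharmonically the same pitch, but only F## uses the letter F, so it is the correct spelling here.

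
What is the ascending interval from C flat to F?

Counting letters C–D–E–F gives a fourth.
Cb→F = 6 semitones, 1 wider than the perfect fourth (5), so augmented.

augmented fourth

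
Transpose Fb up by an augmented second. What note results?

F up a major second is G, so the target letter is G.
From Fb, an augmented second is 3 semitones up: G.

G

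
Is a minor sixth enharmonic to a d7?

No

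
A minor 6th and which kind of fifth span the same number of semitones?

augmented

A minor sixth spans 8 semitones.
A fifth spanning 8 semitones is augmented (the perfect fifth is 7).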